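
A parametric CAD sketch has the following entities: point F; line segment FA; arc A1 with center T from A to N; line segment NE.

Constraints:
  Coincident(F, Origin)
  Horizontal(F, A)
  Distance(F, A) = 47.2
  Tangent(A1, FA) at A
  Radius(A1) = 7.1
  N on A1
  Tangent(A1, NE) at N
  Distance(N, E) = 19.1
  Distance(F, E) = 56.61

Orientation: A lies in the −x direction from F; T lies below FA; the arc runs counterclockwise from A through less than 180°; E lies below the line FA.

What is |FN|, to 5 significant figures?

54.806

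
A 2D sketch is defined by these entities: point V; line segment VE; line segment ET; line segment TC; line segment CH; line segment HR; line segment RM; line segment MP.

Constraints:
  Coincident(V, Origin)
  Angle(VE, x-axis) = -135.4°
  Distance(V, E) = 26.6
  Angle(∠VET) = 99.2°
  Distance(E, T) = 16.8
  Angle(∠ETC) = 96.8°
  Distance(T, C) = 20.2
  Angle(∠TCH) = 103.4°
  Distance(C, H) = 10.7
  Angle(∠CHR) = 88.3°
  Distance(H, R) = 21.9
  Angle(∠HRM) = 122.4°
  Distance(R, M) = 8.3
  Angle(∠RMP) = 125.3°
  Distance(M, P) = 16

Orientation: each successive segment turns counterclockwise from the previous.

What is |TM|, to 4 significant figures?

9.982

∠CHR = 88.3° gives HR at -163.1° from the x-axis; with |HR| = 21.9, R = (-15.23, -18.74). ∠HRM = 122.4° gives RM at -105.5° from the x-axis; with |RM| = 8.3, M = (-17.45, -26.74). Then |TM| = |M − T| = 9.982.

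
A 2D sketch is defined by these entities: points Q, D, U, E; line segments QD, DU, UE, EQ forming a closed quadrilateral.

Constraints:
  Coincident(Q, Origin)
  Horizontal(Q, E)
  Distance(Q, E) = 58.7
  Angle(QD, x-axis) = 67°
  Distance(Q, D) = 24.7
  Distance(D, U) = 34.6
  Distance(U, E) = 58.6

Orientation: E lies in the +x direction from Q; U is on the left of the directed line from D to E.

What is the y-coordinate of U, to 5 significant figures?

50.928

Checks: |DU| = 34.60 ✓; |UE| = 58.60 ✓.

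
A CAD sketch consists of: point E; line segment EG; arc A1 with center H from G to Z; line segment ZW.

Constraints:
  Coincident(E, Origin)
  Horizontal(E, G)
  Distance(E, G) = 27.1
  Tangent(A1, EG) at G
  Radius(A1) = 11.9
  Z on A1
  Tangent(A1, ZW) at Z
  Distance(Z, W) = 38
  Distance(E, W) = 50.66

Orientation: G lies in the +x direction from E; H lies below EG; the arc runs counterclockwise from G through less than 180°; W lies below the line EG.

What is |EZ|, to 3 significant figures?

18.9

Checks: |HZ| = 11.90 ✓; ∠(HZ, ZW) = 90.00° ✓; |ZW| = 38.00 ✓; |EW| = 50.66 ✓.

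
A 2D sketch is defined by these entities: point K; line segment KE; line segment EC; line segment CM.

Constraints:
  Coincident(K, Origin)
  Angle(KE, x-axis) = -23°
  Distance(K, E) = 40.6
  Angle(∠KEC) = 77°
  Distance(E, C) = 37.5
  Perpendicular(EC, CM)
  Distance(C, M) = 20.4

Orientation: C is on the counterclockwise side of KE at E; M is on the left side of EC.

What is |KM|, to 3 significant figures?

34.2

K is at the origin; KE runs at -23.0° with length 40.6, so E = 40.6·(cos -23.0°, sin -23.0°) = (37.4, -15.9). ∠KEC = 77.0°, so EC runs at -23.0° + (180° − 77.0°) = 80.0° from the x-axis; with |EC| = 37.5, C = E + 37.5·(cos 80.0°, sin 80.0°) = (43.9, 21.1). The perpendicularity gives CM at right angles to EC; with |CM| = 20.4 on the left of EC, M = C + 20.4·(-0.985, 0.174) = (23.8, 24.6). Then |KM| = |M − K| = 34.2.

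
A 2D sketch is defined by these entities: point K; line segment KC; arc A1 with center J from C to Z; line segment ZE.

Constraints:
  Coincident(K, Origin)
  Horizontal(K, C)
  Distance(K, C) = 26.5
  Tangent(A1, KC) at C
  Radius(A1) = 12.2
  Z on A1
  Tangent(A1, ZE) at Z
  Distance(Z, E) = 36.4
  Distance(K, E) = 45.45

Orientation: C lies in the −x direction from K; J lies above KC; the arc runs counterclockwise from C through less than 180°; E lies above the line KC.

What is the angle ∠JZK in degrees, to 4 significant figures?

159.8°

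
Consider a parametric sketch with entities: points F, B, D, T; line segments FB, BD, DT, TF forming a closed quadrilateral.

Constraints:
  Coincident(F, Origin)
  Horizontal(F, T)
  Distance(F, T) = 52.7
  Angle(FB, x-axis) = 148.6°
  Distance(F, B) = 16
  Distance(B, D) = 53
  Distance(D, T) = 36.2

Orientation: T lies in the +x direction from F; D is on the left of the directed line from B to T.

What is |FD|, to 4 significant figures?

46.23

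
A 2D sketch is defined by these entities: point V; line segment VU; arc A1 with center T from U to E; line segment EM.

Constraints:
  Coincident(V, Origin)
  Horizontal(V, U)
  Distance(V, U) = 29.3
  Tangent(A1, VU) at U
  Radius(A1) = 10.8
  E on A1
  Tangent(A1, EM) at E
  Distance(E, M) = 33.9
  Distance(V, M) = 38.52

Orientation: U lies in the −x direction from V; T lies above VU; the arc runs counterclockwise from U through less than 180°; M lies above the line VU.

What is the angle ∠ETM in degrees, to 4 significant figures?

72.33°

V is at the origin; VU is horizontal with |VU| = 29.3 and U on the −x side, so U = (-29.30, 0.000). Tangency of A1 to VU means the radius TU is perpendicular to VU, so T = U + (0, 10.8) = (-29.30, 10.80). Since TE ⟂ EM (tangency), |TM| = √(10.8² + 33.9²) = 35.58 regardless of where E sits on A1. So M lies on both circle(V, 38.52) and circle(T, 35.58); the above-VU intersection is M = (-6.356, 37.99). E is the foot of the tangent from M: E = (-19.32, 6.669).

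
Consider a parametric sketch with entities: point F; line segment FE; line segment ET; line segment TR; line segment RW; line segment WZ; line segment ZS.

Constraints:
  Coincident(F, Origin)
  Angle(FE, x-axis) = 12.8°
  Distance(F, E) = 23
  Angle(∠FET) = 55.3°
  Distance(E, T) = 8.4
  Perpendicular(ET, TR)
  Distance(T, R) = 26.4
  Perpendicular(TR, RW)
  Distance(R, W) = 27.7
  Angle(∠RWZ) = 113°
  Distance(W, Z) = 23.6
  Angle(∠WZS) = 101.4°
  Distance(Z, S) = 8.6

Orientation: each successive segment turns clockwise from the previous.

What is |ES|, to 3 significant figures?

21.4

∠RWZ = 113.0° gives WZ at 1.10° from the x-axis; with |WZ| = 23.6, Z = (28.7, 33.3). ∠WZS = 101.4° gives ZS at -77.5° from the x-axis; with |ZS| = 8.6, S = (30.6, 24.9). Then |ES| = |S − E| = 21.4.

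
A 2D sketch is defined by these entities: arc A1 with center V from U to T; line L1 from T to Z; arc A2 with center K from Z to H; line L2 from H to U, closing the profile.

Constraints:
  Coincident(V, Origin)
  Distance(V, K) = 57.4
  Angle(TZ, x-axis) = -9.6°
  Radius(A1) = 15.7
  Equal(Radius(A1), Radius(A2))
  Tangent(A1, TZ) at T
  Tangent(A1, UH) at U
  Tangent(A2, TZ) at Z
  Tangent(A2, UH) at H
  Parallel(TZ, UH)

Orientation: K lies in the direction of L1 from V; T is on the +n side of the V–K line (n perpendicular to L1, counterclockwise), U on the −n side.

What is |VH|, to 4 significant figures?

59.51

The slot axis is L1's direction at -9.6°, so u = (cos -9.6°, sin -9.6°) = (0.9860, -0.1668) and n = (−sin -9.6°, cos -9.6°) = (0.1668, 0.9860). V is at the origin and K lies 57.4 along u from V, so K = 57.4·u = (56.60, -9.573). Tangency of A1 to both parallel lines with radius 15.7 puts T and U at V ± 15.7·n: T = (2.618, 15.48), U = (-2.618, -15.48). Equal radii place Z and H the same way about K: Z = K + 15.7·n = (59.21, 5.908), H = K − 15.7·n = (53.98, -25.05). Then |VH| = |H − V| = 59.51.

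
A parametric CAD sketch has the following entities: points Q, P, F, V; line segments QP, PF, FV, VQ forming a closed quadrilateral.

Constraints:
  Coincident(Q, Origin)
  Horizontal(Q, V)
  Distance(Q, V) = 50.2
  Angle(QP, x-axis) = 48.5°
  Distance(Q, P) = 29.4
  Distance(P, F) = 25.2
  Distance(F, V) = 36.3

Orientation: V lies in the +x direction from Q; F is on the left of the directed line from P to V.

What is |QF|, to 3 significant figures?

54.0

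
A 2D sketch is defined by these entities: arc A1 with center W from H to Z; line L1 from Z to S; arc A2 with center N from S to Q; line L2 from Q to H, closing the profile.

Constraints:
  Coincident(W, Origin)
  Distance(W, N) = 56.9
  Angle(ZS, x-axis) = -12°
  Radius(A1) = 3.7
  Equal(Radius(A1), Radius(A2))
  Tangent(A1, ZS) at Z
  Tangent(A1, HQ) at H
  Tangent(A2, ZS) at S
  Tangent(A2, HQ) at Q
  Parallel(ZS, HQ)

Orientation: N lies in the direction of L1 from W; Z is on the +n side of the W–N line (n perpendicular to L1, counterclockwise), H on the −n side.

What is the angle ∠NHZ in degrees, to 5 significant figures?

86.280°

W is at the origin and N lies 56.9 along u from W, so N = 56.9·u = (55.657, -11.830). Tangency of A1 to both parallel lines with radius 3.7 puts Z and H at W ± 3.7·n: Z = (0.76927, 3.6191), H = (-0.76927, -3.6191). Then cos ∠NHZ = HN·HZ / (|HN||HZ|), giving 86.280°.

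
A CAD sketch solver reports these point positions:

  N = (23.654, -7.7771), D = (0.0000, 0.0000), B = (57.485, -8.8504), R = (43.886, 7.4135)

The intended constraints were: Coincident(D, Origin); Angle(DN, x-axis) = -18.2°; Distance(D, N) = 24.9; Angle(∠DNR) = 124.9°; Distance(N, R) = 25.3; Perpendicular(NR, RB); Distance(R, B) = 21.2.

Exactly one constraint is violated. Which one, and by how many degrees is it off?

Perpendicular(NR, RB) — off by 3.00°.

D = (0.00, 0.00) ✓; DN at -18.20° ✓; |DN| = 24.90 ✓; ∠DNR = 124.9° ✓; |NR| = 25.30 ✓; ∠(NR, RB) = 87.00° ✗; |RB| = 21.20 ✓.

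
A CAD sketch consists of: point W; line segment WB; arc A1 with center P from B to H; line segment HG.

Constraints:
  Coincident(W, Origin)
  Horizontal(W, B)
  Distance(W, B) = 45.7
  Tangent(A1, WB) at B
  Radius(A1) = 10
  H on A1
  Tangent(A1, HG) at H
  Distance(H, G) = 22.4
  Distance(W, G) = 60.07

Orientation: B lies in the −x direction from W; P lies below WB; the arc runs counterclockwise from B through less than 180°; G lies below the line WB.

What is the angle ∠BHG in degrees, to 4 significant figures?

127.2°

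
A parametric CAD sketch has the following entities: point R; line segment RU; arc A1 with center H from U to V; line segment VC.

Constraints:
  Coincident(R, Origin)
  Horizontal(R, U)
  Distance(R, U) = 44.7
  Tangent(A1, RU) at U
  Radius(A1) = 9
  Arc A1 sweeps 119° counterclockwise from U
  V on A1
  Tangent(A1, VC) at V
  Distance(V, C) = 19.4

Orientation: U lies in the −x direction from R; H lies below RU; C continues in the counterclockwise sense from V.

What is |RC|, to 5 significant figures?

52.757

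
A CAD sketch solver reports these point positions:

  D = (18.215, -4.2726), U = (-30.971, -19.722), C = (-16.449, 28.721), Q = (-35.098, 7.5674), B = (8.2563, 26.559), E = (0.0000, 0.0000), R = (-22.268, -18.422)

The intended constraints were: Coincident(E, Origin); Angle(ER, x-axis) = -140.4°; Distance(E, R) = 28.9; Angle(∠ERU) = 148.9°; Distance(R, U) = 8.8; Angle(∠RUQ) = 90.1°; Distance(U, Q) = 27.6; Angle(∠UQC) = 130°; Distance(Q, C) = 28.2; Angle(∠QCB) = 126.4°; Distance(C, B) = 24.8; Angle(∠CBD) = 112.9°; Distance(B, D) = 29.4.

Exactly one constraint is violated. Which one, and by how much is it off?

Distance(B, D) = 29.4 — off by 3.00.

E = (0.00, 0.00) ✓; ER at -140.4° ✓; |ER| = 28.90 ✓; ∠ERU = 148.9° ✓; |RU| = 8.800 ✓; ∠RUQ = 90.10° ✓; |UQ| = 27.60 ✓; ∠UQC = 130.0° ✓; |QC| = 28.20 ✓; ∠QCB = 126.4° ✓; |CB| = 24.80 ✓; ∠CBD = 112.9° ✓; |BD| = 32.40 ✗.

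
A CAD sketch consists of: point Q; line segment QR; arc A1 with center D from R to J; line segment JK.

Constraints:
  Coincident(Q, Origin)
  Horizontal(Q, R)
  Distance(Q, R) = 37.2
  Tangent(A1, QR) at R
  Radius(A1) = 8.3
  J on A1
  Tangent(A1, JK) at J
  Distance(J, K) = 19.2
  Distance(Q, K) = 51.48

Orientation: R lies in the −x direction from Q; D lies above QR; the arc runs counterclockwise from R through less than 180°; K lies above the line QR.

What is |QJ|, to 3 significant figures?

33.6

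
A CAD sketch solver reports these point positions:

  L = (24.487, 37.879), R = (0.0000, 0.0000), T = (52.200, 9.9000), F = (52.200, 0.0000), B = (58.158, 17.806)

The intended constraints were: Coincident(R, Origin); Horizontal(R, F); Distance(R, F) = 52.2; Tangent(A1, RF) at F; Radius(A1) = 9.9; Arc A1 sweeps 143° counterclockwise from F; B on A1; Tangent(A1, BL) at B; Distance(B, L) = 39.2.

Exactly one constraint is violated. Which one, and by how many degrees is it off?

Tangent(A1, BL) at B — off by 6.20°.

R = (0.00, 0.00) ✓; R.y = 0.00, F.y = 0.00 ✓; |RF| = 52.20 ✓; ∠(TF, FR) = 90.00° ✓; |TF| = 9.900 ✓; bearing(T→B) − bearing(T→F) = 143.0° ✓; |TB| = 9.900 ✓; ∠(TB, BL) = 83.80° ✗; |BL| = 39.20 ✓.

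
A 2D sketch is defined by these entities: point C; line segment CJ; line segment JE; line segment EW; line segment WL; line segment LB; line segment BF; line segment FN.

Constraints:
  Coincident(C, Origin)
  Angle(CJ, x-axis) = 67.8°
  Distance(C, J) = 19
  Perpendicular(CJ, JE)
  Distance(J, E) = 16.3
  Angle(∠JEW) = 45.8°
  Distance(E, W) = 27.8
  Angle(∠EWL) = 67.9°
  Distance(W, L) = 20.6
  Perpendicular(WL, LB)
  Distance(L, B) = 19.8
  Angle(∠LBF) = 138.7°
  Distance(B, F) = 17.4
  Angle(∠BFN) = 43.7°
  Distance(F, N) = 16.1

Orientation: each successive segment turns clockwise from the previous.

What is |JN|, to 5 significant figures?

10.434

∠LBF = 138.7° gives BF at -39.800° from the x-axis; with |BF| = 17.4, F = (29.418, 10.276). ∠BFN = 43.7° gives FN at -176.10° from the x-axis; with |FN| = 16.1, N = (13.355, 9.1813). Then |JN| = |N − J| = 10.434.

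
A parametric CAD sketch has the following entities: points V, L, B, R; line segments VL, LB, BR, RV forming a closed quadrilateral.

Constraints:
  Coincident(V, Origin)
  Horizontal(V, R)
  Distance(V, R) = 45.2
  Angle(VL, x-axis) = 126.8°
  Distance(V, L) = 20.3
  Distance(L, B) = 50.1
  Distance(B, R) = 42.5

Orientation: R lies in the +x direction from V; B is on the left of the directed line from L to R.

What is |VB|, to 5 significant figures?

51.342

V is at the origin; VR is horizontal with |VR| = 45.2 and R in +x, so R = (45.2, 0). VL runs at 126.8° with |VL| = 20.3, so L = (-12.160, 16.255). B is determined by |LB| = 50.1 and |BR| = 42.5 together: it lies at the intersection of circle(L, 50.1) and circle(R, 42.5). With |LR| = 59.619, the foot of the radical line on LR is 35.712 from L and the perpendicular offset is √(50.1² − 35.712²) = 35.138. Taking the left-of-LR solution: B = (31.779, 40.325).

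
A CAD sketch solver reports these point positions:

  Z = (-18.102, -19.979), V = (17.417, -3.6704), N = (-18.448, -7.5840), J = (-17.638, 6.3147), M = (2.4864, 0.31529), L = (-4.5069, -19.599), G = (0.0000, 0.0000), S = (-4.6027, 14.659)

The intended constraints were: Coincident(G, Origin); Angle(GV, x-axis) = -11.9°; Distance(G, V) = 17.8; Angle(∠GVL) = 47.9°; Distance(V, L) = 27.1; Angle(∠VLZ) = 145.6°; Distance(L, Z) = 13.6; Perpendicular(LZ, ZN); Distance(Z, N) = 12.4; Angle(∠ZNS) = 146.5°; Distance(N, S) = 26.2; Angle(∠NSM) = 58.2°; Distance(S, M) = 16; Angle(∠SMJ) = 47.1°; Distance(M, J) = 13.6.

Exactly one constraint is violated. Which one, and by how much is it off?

Distance(M, J) = 13.6 — off by 7.40.

G = (0.00, 0.00) ✓; GV at -11.90° ✓; |GV| = 17.80 ✓; ∠GVL = 47.90° ✓; |VL| = 27.10 ✓; ∠VLZ = 145.6° ✓; |LZ| = 13.60 ✓; ∠(LZ, ZN) = 90.00° ✓; |ZN| = 12.40 ✓; ∠ZNS = 146.5° ✓; |NS| = 26.20 ✓; ∠NSM = 58.20° ✓; |SM| = 16.00 ✓; ∠SMJ = 47.10° ✓; |MJ| = 21.00 ✗.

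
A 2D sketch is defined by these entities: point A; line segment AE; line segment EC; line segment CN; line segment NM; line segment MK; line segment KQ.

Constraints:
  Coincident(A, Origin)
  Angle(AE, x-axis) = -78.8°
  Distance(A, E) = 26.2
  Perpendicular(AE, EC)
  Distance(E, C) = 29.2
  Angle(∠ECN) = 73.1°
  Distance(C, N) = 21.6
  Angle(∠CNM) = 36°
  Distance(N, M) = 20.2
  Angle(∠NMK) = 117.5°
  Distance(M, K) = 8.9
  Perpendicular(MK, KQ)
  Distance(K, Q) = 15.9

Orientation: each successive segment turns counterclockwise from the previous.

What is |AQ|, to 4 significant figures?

39.51

A is at the origin; AE runs at -78.8° with length 26.2, so E = (5.089, -25.70). AE is perpendicular to EC, so EC runs at 11.20°; with |EC| = 29.2, C = (33.73, -20.03). ∠ECN = 73.1° gives CN at 118.1° from the x-axis; with |CN| = 21.6, N = (23.56, -0.9754). ∠CNM = 36.0° gives NM at -97.90° from the x-axis; with |NM| = 20.2, M = (20.78, -20.98). ∠NMK = 117.5° gives MK at -35.40° from the x-axis; with |MK| = 8.9, K = (28.04, -26.14). The perpendicularity gives KQ at right angles to MK, so KQ runs at 54.60°; with |KQ| = 15.9, Q = (37.25, -13.18). Then |AQ| = |Q − A| = 39.51.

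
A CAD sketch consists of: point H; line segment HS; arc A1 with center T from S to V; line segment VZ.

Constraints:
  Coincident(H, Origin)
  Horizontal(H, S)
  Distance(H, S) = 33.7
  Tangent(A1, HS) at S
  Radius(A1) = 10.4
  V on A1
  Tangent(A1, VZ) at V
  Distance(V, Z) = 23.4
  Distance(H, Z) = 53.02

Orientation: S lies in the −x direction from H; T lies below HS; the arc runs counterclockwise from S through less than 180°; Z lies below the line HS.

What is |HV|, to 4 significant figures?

45.62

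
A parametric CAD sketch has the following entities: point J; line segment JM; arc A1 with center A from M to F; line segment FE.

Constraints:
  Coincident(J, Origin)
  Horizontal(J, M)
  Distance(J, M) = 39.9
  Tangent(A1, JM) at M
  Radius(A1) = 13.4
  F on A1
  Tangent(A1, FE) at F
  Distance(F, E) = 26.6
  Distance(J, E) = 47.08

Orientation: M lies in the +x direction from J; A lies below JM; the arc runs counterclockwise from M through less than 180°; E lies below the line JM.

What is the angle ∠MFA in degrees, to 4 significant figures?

45.99°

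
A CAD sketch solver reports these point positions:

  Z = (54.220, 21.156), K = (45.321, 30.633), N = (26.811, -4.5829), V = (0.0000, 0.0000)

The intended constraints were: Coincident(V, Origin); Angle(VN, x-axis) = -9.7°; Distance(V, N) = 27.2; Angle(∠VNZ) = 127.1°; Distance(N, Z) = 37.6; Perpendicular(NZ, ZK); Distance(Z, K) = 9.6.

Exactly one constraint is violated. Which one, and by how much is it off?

Distance(Z, K) = 9.6 — off by 3.40.

V = (0.00, 0.00) ✓; VN at -9.700° ✓; |VN| = 27.20 ✓; ∠VNZ = 127.1° ✓; |NZ| = 37.60 ✓; ∠(NZ, ZK) = 90.00° ✓; |ZK| = 13.00 ✗.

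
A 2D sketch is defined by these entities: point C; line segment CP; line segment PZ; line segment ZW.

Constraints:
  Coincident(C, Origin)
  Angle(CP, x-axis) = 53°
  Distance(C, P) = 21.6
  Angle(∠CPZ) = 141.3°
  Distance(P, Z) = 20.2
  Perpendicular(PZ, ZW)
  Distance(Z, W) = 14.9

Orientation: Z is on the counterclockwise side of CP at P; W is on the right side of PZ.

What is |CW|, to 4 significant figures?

46.69

∠CPZ = 141.3°, so PZ runs at 53.0° + (180° − 141.3°) = 91.70° from the x-axis; with |PZ| = 20.2, Z = P + 20.2·(cos 91.70°, sin 91.70°) = (12.40, 37.44). The perpendicularity gives ZW at right angles to PZ; with |ZW| = 14.9 on the right of PZ, W = Z + 14.9·(0.9996, 0.02967) = (27.29, 37.88). Then |CW| = |W − C| = 46.69.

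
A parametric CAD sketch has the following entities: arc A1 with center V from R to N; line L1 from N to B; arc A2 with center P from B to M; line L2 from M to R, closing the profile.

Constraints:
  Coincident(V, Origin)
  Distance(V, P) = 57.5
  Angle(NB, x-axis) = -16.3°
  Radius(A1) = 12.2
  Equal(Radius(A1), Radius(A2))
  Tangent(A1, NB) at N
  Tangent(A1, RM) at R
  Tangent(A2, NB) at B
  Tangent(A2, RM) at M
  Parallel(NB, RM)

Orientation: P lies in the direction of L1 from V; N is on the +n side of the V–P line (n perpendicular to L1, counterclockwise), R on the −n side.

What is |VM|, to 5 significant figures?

58.780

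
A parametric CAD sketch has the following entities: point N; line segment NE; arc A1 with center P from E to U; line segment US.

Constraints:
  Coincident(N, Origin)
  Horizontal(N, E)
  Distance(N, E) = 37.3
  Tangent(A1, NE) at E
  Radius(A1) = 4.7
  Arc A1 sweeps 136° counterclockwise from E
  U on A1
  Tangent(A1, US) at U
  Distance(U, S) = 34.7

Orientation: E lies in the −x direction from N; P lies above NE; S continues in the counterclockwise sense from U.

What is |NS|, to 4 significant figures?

67.20

On A1, E sits at bearing -90° from P; a 136° counterclockwise sweep puts U at bearing 46°, so U = P + 4.7·(cos 46°, sin 46°) = (-34.04, 8.081). The tangent condition forces PU to be normal to US, so US runs along (−sin 46°, cos 46°); with |US| = 34.7, S = (-59.00, 32.19). Then |NS| = |S − N| = 67.20.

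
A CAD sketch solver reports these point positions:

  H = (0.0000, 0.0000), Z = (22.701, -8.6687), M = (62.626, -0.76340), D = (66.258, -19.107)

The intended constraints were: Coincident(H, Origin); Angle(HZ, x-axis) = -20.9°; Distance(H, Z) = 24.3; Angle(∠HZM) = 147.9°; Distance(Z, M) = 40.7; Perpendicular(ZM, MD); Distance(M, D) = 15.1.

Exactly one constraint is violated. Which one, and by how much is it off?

Distance(M, D) = 15.1 — off by 3.60.

H = (0.00, 0.00) ✓; HZ at -20.90° ✓; |HZ| = 24.30 ✓; ∠HZM = 147.9° ✓; |ZM| = 40.70 ✓; ∠(ZM, MD) = 90.00° ✓; |MD| = 18.70 ✗.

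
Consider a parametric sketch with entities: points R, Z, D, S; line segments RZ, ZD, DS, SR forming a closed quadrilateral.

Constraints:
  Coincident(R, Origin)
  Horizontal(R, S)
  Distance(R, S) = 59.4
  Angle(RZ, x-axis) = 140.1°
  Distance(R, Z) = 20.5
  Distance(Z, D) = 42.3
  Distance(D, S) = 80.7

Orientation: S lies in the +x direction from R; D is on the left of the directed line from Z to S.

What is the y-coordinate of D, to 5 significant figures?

52.977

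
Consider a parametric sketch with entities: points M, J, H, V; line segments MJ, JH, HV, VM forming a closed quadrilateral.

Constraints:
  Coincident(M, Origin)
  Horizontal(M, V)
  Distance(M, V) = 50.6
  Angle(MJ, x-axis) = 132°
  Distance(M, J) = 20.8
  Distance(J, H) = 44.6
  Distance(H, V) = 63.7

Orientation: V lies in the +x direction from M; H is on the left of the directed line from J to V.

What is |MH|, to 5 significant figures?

52.779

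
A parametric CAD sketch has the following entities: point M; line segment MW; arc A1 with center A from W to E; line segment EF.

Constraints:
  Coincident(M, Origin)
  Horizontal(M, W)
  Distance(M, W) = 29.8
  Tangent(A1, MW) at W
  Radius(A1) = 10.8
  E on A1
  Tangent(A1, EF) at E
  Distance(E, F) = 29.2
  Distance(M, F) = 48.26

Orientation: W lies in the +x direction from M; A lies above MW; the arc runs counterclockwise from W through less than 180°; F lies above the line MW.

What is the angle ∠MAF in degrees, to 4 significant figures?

100.4°

Checks: |AE| = 10.80 ✓; ∠(AE, EF) = 90.00° ✓; |EF| = 29.20 ✓; |MF| = 48.26 ✓.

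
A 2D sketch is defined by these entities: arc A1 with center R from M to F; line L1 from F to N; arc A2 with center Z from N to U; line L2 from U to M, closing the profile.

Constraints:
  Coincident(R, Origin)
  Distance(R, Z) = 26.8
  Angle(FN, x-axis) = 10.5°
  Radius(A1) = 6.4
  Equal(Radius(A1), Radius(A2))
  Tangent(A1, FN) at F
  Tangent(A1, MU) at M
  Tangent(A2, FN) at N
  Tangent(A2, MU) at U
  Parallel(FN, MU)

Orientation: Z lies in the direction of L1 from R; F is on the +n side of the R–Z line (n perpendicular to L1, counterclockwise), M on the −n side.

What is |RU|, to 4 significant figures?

27.55

The slot axis is L1's direction at 10.5°, so u = (cos 10.5°, sin 10.5°) = (0.9833, 0.1822) and n = (−sin 10.5°, cos 10.5°) = (-0.1822, 0.9833). R is at the origin and Z lies 26.8 along u from R, so Z = 26.8·u = (26.35, 4.884). Tangency of A1 to both parallel lines with radius 6.4 puts F and M at R ± 6.4·n: F = (-1.166, 6.293), M = (1.166, -6.293). Equal radii place N and U the same way about Z: N = Z + 6.4·n = (25.18, 11.18), U = Z − 6.4·n = (27.52, -1.409). Then |RU| = |U − R| = 27.55.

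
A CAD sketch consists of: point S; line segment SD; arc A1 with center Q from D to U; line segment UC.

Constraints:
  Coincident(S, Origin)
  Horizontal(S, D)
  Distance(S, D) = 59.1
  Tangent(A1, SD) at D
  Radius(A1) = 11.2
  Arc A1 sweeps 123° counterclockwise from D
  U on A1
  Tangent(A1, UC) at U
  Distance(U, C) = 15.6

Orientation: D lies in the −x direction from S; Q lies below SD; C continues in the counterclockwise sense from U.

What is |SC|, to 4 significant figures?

67.25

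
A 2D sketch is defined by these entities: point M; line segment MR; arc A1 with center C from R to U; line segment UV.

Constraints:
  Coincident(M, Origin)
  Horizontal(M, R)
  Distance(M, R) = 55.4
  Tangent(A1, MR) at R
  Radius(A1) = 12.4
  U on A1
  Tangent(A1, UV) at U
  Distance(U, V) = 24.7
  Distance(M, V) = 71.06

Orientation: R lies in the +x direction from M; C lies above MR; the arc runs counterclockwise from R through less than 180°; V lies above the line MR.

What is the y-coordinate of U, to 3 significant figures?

16.5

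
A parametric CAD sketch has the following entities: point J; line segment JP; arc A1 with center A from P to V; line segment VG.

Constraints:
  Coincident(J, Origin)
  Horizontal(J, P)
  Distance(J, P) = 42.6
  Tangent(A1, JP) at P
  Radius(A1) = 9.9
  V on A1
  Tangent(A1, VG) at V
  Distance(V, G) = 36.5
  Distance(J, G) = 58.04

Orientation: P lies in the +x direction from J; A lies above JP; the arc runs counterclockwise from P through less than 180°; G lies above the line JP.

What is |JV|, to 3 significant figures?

53.4

Checks: |AV| = 9.900 ✓; ∠(AV, VG) = 90.00° ✓; |VG| = 36.50 ✓; |JG| = 58.04 ✓.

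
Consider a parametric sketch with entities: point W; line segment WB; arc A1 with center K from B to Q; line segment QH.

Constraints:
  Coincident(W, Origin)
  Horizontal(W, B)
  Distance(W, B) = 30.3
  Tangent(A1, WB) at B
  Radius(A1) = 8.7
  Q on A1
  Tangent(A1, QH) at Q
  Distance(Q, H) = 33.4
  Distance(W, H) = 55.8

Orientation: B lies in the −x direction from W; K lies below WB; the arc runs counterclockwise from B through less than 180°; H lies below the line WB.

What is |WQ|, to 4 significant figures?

40.11

Checks: W.y = 0.00, B.y = 0.00 ✓; |KQ| = 8.700 ✓; ∠(KQ, QH) = 90.00° ✓; |QH| = 33.40 ✓; |WH| = 55.80 ✓.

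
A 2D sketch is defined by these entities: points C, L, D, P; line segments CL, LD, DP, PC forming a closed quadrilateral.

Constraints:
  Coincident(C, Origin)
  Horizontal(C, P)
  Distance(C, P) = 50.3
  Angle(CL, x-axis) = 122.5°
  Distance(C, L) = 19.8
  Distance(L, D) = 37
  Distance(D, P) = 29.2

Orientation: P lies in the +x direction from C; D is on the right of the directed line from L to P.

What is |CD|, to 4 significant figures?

21.29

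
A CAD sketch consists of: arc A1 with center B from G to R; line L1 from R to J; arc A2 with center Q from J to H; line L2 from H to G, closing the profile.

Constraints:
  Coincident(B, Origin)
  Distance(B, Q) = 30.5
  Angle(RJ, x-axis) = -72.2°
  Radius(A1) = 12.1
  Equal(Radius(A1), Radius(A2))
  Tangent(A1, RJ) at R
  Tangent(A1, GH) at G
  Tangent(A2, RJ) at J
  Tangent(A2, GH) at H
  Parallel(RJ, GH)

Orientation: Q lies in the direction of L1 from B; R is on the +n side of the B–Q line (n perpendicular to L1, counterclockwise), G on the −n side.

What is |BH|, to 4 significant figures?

32.81

The slot axis is L1's direction at -72.2°, so u = (cos -72.2°, sin -72.2°) = (0.3057, -0.9521) and n = (−sin -72.2°, cos -72.2°) = (0.9521, 0.3057). B is at the origin and Q lies 30.5 along u from B, so Q = 30.5·u = (9.324, -29.04). Tangency of A1 to both parallel lines with radius 12.1 puts R and G at B ± 12.1·n: R = (11.52, 3.699), G = (-11.52, -3.699). Equal radii place J and H the same way about Q: J = Q + 12.1·n = (20.84, -25.34), H = Q − 12.1·n = (-2.197, -32.74). Then |BH| = |H − B| = 32.81.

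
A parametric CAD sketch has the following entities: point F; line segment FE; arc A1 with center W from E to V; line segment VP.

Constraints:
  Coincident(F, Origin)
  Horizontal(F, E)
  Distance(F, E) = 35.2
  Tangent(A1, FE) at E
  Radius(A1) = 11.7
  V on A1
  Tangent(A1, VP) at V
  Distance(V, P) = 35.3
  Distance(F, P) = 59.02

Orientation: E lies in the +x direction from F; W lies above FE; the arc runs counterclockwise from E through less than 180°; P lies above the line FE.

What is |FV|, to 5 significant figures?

48.780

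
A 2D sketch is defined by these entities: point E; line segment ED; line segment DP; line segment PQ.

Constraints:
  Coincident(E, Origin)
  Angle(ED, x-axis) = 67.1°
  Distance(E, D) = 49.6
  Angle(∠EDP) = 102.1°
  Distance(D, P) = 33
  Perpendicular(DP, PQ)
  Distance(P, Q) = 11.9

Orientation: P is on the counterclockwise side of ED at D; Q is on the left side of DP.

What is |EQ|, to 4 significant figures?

56.77

∠EDP = 102.1°, so DP runs at 67.1° + (180° − 102.1°) = 145.0° from the x-axis; with |DP| = 33.0, P = D + 33.0·(cos 145.0°, sin 145.0°) = (-7.731, 64.62). DP is perpendicular to PQ; with |PQ| = 11.9 on the left of DP, Q = P + 11.9·(-0.5736, -0.8192) = (-14.56, 54.87). Then |EQ| = |Q − E| = 56.77.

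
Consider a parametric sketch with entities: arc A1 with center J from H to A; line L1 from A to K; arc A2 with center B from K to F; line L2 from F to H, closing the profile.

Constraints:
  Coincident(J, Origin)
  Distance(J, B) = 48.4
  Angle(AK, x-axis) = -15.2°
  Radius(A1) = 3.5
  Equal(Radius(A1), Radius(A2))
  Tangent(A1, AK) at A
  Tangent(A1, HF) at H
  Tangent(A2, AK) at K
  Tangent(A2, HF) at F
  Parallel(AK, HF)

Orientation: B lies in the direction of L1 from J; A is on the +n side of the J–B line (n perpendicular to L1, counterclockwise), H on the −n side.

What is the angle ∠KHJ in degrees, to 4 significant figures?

81.77°

The slot axis is L1's direction at -15.2°, so u = (cos -15.2°, sin -15.2°) = (0.9650, -0.2622) and n = (−sin -15.2°, cos -15.2°) = (0.2622, 0.9650). J is at the origin and B lies 48.4 along u from J, so B = 48.4·u = (46.71, -12.69). Tangency of A1 to both parallel lines with radius 3.5 puts A and H at J ± 3.5·n: A = (0.9177, 3.378), H = (-0.9177, -3.378). Equal radii place K and F the same way about B: K = B + 3.5·n = (47.62, -9.312), F = B − 3.5·n = (45.79, -16.07). Then cos ∠KHJ = HK·HJ / (|HK||HJ|), giving 81.77°.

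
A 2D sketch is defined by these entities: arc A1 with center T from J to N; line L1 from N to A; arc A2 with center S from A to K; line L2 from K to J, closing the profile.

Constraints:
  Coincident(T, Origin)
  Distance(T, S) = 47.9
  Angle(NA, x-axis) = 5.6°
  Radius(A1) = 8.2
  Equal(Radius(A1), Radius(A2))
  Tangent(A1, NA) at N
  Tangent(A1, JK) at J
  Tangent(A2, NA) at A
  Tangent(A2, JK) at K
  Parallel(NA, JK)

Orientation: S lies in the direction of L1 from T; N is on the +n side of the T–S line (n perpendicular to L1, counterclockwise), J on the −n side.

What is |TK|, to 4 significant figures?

48.60

Tangency of A1 to both parallel lines with radius 8.2 puts N and J at T ± 8.2·n: N = (-0.8002, 8.161), J = (0.8002, -8.161). Equal radii place A and K the same way about S: A = S + 8.2·n = (46.87, 12.84), K = S − 8.2·n = (48.47, -3.487). Then |TK| = |K − T| = 48.60.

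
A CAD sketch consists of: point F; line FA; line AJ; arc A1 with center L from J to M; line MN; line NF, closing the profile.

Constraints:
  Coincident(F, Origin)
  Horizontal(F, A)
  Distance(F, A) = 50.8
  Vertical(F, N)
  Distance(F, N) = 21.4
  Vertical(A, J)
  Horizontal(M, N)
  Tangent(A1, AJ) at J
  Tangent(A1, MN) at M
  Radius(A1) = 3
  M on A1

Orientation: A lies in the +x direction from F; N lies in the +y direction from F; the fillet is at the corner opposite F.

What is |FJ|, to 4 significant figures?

54.03

F is at the origin; FA is horizontal with |FA| = 50.8 and A on the +x side, so A = (50.80, 0.000). F and N share the same x with |FN| = 21.4 and N on the +y side, so N = (0.000, 21.40). The virtual corner opposite F is at (50.80, 21.40). Tangency of A1 to AJ means the radius LJ is perpendicular to AJ and since A1 is tangent to MN there, LM ⟂ MN, with radius 3.0, so the center L sits 3.0 in from both sides at L = (47.80, 18.40). That places the tangent points at J = (50.80, 18.40) on AJ and M = (47.80, 21.40) on MN. Then |FJ| = |J − F| = 54.03.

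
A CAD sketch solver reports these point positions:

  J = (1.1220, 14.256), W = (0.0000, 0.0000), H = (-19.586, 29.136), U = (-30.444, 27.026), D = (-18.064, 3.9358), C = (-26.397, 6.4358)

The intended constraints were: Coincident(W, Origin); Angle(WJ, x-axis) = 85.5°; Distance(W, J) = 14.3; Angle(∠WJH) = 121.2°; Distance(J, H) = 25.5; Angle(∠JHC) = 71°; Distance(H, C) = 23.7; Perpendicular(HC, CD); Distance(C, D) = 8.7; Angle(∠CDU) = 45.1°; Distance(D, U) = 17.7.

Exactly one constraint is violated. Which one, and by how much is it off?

Distance(D, U) = 17.7 — off by 8.50.

W = (0.00, 0.00) ✓; WJ at 85.50° ✓; |WJ| = 14.30 ✓; ∠WJH = 121.2° ✓; |JH| = 25.50 ✓; ∠JHC = 71.00° ✓; |HC| = 23.70 ✓; ∠(HC, CD) = 90.00° ✓; |CD| = 8.700 ✓; ∠CDU = 45.10° ✓; |DU| = 26.20 ✗.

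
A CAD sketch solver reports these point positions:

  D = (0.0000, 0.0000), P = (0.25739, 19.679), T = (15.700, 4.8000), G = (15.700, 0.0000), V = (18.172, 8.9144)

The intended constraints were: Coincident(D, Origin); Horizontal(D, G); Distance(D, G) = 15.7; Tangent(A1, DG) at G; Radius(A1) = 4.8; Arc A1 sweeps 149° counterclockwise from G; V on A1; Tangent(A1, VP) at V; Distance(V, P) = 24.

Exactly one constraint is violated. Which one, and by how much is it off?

Distance(V, P) = 24 — off by 3.10.

D = (0.00, 0.00) ✓; D.y = 0.00, G.y = 0.00 ✓; |DG| = 15.70 ✓; ∠(TG, GD) = 90.00° ✓; |TG| = 4.800 ✓; bearing(T→V) − bearing(T→G) = 149.0° ✓; |TV| = 4.800 ✓; ∠(TV, VP) = 90.00° ✓; |VP| = 20.90 ✗.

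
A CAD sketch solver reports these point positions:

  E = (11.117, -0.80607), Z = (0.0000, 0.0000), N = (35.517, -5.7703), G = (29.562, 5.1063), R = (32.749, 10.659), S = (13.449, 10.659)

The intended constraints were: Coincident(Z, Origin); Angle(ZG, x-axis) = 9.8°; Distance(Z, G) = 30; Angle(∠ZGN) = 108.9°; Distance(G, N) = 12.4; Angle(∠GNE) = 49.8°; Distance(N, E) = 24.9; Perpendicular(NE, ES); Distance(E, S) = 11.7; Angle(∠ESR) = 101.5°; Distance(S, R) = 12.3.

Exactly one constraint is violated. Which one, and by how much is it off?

Distance(S, R) = 12.3 — off by 7.00.

Z = (0.00, 0.00) ✓; ZG at 9.800° ✓; |ZG| = 30.00 ✓; ∠ZGN = 108.9° ✓; |GN| = 12.40 ✓; ∠GNE = 49.80° ✓; |NE| = 24.90 ✓; ∠(NE, ES) = 90.00° ✓; |ES| = 11.70 ✓; ∠ESR = 101.5° ✓; |SR| = 19.30 ✗.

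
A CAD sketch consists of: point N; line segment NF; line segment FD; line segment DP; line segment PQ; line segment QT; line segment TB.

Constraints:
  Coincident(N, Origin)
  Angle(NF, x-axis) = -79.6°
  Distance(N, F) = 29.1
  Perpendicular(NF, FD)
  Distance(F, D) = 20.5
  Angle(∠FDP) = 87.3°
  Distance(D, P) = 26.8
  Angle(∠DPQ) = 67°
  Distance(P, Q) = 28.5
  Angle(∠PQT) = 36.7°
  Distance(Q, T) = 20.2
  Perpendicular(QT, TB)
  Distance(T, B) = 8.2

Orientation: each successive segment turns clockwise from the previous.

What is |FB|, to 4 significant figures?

23.87

N is at the origin; NF runs at -79.6° with length 29.1, so F = (5.253, -28.62). NF ⟂ FD, so FD runs at -169.6°; with |FD| = 20.5, D = (-14.91, -32.32). ∠FDP = 87.3° gives DP at 97.70° from the x-axis; with |DP| = 26.8, P = (-18.50, -5.764). ∠DPQ = 67.0° gives PQ at -15.30° from the x-axis; with |PQ| = 28.5, Q = (8.989, -13.28). ∠PQT = 36.7° gives QT at -158.6° from the x-axis; with |QT| = 20.2, T = (-9.818, -20.66). QT is perpendicular to TB, so TB runs at 111.4°; with |TB| = 8.2, B = (-12.81, -13.02). Then |FB| = |B − F| = 23.87.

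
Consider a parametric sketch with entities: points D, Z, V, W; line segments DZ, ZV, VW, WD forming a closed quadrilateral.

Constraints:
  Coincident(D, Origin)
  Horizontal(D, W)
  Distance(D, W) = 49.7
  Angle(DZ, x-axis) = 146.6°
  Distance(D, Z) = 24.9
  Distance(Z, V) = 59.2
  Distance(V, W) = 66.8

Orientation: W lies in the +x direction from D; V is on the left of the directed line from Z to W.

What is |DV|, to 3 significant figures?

61.3

D is at the origin; DW is horizontal with |DW| = 49.7 and W in +x, so W = (49.7, 0). DZ runs at 146.6° with |DZ| = 24.9, so Z = (-20.8, 13.7). V is determined by |ZV| = 59.2 and |VW| = 66.8 together: it lies at the intersection of circle(Z, 59.2) and circle(W, 66.8). With |ZW| = 71.8, the foot of the radical line on ZW is 29.2 from Z and the perpendicular offset is √(59.2² − 29.2²) = 51.5. Taking the left-of-ZW solution: V = (17.7, 58.7).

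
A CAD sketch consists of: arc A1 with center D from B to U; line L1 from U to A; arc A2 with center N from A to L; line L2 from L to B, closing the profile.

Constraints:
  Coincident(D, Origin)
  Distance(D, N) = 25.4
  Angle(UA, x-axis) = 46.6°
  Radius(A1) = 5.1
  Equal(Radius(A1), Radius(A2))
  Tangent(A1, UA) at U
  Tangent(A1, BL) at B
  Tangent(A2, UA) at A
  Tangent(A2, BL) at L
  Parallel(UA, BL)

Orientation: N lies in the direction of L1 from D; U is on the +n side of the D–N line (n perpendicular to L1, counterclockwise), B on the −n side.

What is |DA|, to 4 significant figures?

25.91

The slot axis is L1's direction at 46.6°, so u = (cos 46.6°, sin 46.6°) = (0.6871, 0.7266) and n = (−sin 46.6°, cos 46.6°) = (-0.7266, 0.6871). D is at the origin and N lies 25.4 along u from D, so N = 25.4·u = (17.45, 18.45). Tangency of A1 to both parallel lines with radius 5.1 puts U and B at D ± 5.1·n: U = (-3.706, 3.504), B = (3.706, -3.504). Equal radii place A and L the same way about N: A = N + 5.1·n = (13.75, 21.96), L = N − 5.1·n = (21.16, 14.95). Then |DA| = |A − D| = 25.91.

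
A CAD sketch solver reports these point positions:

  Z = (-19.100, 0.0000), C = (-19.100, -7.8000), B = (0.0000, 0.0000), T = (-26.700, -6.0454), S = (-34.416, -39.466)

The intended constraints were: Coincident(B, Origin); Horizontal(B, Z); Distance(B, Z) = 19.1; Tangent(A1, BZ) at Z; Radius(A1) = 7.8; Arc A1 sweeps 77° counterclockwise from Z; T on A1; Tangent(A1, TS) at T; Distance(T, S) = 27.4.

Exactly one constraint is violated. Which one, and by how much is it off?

Distance(T, S) = 27.4 — off by 6.90.

B = (0.00, 0.00) ✓; B.y = 0.00, Z.y = 0.00 ✓; |BZ| = 19.10 ✓; ∠(CZ, ZB) = 90.00° ✓; |CZ| = 7.800 ✓; bearing(C→T) − bearing(C→Z) = 77.00° ✓; |CT| = 7.800 ✓; ∠(CT, TS) = 90.00° ✓; |TS| = 34.30 ✗.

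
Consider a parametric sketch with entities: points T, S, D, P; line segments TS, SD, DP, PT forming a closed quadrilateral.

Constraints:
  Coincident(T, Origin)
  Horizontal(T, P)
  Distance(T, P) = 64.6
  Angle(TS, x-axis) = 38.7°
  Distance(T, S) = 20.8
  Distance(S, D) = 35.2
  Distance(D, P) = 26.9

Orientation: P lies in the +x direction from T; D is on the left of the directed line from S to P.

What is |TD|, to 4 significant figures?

54.97

T is at the origin; TP is horizontal with |TP| = 64.6 and P in +x, so P = (64.6, 0). TS runs at 38.7° with |TS| = 20.8, so S = (16.23, 13.01). D is determined by |SD| = 35.2 and |DP| = 26.9 together: it lies at the intersection of circle(S, 35.2) and circle(P, 26.9). With |SP| = 50.08, the foot of the radical line on SP is 30.19 from S and the perpendicular offset is √(35.2² − 30.19²) = 18.10. Taking the left-of-SP solution: D = (50.09, 22.65).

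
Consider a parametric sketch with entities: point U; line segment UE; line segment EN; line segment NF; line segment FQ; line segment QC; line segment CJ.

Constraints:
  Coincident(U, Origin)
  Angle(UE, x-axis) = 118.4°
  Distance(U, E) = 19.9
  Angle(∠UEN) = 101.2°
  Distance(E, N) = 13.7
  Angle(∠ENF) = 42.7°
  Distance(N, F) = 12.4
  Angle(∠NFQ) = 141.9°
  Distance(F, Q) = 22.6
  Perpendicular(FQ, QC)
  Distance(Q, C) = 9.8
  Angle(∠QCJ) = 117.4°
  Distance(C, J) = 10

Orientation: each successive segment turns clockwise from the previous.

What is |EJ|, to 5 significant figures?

11.334

The perpendicularity gives QC at right angles to FQ, so QC runs at 134.20°; with |QC| = 9.8, C = (-23.605, 5.2193). ∠QCJ = 117.4° gives CJ at 71.600° from the x-axis; with |CJ| = 10.0, J = (-20.448, 14.708). Then |EJ| = |J − E| = 11.334.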